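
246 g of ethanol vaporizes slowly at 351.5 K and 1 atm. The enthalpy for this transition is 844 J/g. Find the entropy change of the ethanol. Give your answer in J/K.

ΔS = 591 J/K

Heat absorbed by the substance: Q = mL = 246 × 844 = 207624 J.
At constant T, ΔS = Q_rev/T = 207624 / 351.5 = 591 J/K.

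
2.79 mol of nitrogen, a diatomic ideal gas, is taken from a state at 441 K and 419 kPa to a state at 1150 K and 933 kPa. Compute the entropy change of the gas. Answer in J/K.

ΔS = nC_p ln(T₂/T₁) − nR ln(P₂/P₁), with C_p = 7R/2 = 29.1 J mol⁻¹ K⁻¹ for a diatomic ideal gas.
ΔS = 2.79 × [29.1 × ln(1150/441) − 8.314 × ln(933/419)] = 59.2 J/K.

ΔS = 59.2 J/K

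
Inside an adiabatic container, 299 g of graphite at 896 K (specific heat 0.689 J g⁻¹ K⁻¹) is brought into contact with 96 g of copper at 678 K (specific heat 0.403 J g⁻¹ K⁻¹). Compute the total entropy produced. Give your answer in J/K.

ΔS_total = 1.19 J/K

Energy balance: T_f = (m₁c₁T₁ + m₂c₂T₂)/(m₁c₁ + m₂c₂) = 861.53 K.
ΔS₁ = m₁c₁ ln(T_f/T₁) = 206.011 × ln(861.53/896) = -8.081 J/K.
ΔS₂ = m₂c₂ ln(T_f/T₂) = 38.688 × ln(861.53/678) = 9.268 J/K.
ΔS_total = -8.081 + 9.268 = 1.19 J/K.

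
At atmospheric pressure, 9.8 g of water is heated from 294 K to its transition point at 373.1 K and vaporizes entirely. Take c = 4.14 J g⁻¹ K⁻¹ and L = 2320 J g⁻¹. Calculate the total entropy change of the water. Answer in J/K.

ΔS = 70.6 J/K

Warming step: ΔS₁ = m c ln(T_tr/T_i) = 9.8 × 4.14 × ln(373.1/294) = 9.667 J/K.
Phase change: ΔS₂ = +mL/T_tr = 9.8 × 2320 / 373.1 = 60.94 J/K.
ΔS_total = (9.667) + (60.94) = 70.6 J/K.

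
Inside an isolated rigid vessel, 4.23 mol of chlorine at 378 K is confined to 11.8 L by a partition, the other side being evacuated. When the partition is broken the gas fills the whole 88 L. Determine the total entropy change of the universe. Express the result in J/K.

For an ideal gas in free expansion Q = 0 and W = 0, so T is unchanged.
Entropy is a state function; using a reversible isothermal path, ΔS_gas = nR ln(V₂/V₁) = 4.23 × 8.314 × ln(88/11.8) = 70.7 J/K.
The insulated surroundings exchange no heat, so ΔS_surr = 0 and ΔS_universe = ΔS_gas.

ΔS_universe = 70.7 J/K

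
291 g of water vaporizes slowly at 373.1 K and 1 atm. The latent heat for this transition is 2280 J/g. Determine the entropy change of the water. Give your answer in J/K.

Heat absorbed by the substance: Q = mL = 291 × 2280 = 663480 J.
At constant T, ΔS = Q_rev/T = 663480 / 373.1 = 1780 J/K.

ΔS = 1780 J/K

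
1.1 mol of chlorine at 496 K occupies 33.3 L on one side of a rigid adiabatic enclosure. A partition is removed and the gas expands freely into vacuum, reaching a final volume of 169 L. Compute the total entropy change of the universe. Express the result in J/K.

ΔS_universe = 14.9 J/K

No heat is exchanged and no work is done, so the ideal-gas temperature stays constant.
Entropy is a state function; using a reversible isothermal path, ΔS_gas = nR ln(V₂/V₁) = 1.1 × 8.314 × ln(169/33.3) = 14.9 J/K.
The insulated surroundings exchange no heat, so ΔS_surr = 0 and ΔS_universe = ΔS_gas.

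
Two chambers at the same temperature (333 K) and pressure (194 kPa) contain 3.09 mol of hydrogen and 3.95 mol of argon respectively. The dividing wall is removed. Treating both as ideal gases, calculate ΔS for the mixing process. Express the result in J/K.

Mole fractions: x_A = 3.09/7.04 = 0.439, x_B = 0.561.
ΔS_mix = −R(n_A ln x_A + n_B ln x_B) = −8.314 × (3.09 ln 0.439 + 3.95 ln 0.561) = 40.1 J/K.

ΔS_mix = 40.1 J/K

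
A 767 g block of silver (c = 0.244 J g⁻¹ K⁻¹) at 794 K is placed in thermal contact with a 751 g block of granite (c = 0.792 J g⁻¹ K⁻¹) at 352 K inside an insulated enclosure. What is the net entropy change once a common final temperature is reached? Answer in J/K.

ΔS_total = 53.2 J/K

Energy balance: T_f = (m₁c₁T₁ + m₂c₂T₂)/(m₁c₁ + m₂c₂) = 457.79 K.
ΔS₁ = m₁c₁ ln(T_f/T₁) = 187.148 × ln(457.79/794) = -103.1 J/K.
ΔS₂ = m₂c₂ ln(T_f/T₂) = 594.792 × ln(457.79/352) = 156.3 J/K.
ΔS_total = -103.1 + 156.3 = 53.2 J/K.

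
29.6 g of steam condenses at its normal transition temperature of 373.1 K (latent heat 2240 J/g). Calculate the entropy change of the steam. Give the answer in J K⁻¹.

Heat released by the substance: Q = −mL = −29.6 × 2240 = −66304 J.
At constant T, ΔS = Q_rev/T = −66304 / 373.1 = -178 J/K.

ΔS = -178 J/K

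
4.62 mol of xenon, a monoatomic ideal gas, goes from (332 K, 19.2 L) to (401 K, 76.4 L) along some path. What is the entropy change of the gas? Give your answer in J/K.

Entropy is a state function: ΔS = nC_V ln(T₂/T₁) + nR ln(V₂/V₁), with C_V = 3R/2 = 12.47 J mol⁻¹ K⁻¹ for a monoatomic ideal gas.
ΔS = 4.62 × [12.47 × ln(401/332) + 8.314 × ln(76.4/19.2)] = 63.9 J/K.

ΔS = 63.9 J/K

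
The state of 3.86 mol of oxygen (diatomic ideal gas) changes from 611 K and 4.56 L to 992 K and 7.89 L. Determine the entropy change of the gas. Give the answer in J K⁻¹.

ΔS = 56.5 J/K

Entropy is a state function: ΔS = nC_V ln(T₂/T₁) + nR ln(V₂/V₁), with C_V = 5R/2 = 20.79 J mol⁻¹ K⁻¹ for a diatomic ideal gas.
ΔS = 3.86 × [20.79 × ln(992/611) + 8.314 × ln(7.89/4.56)] = 56.5 J/K.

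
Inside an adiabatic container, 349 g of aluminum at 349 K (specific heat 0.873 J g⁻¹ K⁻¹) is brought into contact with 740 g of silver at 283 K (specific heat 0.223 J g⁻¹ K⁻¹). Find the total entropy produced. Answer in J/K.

Energy balance: T_f = (m₁c₁T₁ + m₂c₂T₂)/(m₁c₁ + m₂c₂) = 325.81 K.
ΔS₁ = m₁c₁ ln(T_f/T₁) = 304.677 × ln(325.81/349) = -20.95 J/K.
ΔS₂ = m₂c₂ ln(T_f/T₂) = 165.02 × ln(325.81/283) = 23.25 J/K.
ΔS_total = -20.95 + 23.25 = 2.3 J/K.

ΔS_total = 2.3 J/K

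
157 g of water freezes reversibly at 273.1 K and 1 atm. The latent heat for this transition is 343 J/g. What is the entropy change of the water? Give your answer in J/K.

Heat released by the substance: Q = −mL = −157 × 343 = −53851 J.
At constant T, ΔS = Q_rev/T = −53851 / 273.1 = -197 J/K.

ΔS = -197 J/K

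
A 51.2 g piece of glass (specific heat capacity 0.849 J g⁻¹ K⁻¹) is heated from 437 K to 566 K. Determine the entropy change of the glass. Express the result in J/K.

ΔS = 11.2 J/K

ΔS = ∫dQ_rev/T = m c ln(T₂/T₁) = 51.2 × 0.849 × ln(566/437) = 11.2 J/K.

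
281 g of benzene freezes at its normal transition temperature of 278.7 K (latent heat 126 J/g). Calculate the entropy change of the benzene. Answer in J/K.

ΔS = -127 J/K

Heat released by the substance: Q = −mL = −281 × 126 = −35406 J.
At constant T, ΔS = Q_rev/T = −35406 / 278.7 = -127 J/K.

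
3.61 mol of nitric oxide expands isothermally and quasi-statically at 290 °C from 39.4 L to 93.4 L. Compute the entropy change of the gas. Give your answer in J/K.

ΔS_gas = 25.9 J/K

For an isothermal ideal gas ΔS_gas = nR ln(V₂/V₁) = 3.61 × 8.314 × ln(93.4/39.4) = 25.9 J/K.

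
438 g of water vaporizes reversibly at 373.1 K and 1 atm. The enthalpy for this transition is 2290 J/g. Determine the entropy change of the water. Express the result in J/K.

Heat absorbed by the substance: Q = mL = 438 × 2290 = 1003020 J.
At constant T, ΔS = Q_rev/T = 1003020 / 373.1 = 2690 J/K.

ΔS = 2690 J/K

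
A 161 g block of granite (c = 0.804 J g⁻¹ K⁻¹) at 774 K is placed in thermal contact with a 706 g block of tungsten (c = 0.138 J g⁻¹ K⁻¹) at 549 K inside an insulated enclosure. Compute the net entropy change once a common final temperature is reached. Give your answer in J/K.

ΔS_total = 3.21 J/K

Energy balance: T_f = (m₁c₁T₁ + m₂c₂T₂)/(m₁c₁ + m₂c₂) = 677.38 K.
ΔS₁ = m₁c₁ ln(T_f/T₁) = 129.444 × ln(677.38/774) = -17.26 J/K.
ΔS₂ = m₂c₂ ln(T_f/T₂) = 97.428 × ln(677.38/549) = 20.47 J/K.
ΔS_total = -17.26 + 20.47 = 3.21 J/K.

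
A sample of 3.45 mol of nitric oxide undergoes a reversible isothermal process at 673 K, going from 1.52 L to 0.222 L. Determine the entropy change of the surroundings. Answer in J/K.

ΔS_surr = 55.2 J/K

For an isothermal ideal gas ΔS_gas = nR ln(V₂/V₁) = 3.45 × 8.314 × ln(0.222/1.52) = -55.2 J/K.
The process is reversible, so ΔS_surr = −ΔS_gas = 55.2 J/K and ΔS_universe = 0.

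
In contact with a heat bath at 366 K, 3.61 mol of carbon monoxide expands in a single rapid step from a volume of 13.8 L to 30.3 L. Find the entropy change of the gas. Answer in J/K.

Entropy is a state function, so ΔS_gas depends only on the end states.
For an isothermal ideal gas ΔS_gas = nR ln(V₂/V₁) = 3.61 × 8.314 × ln(30.3/13.8) = 23.6 J/K.

ΔS_gas = 23.6 J/K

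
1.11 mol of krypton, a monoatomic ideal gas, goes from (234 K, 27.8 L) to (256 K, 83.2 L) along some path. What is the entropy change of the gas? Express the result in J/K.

Entropy is a state function: ΔS = nC_V ln(T₂/T₁) + nR ln(V₂/V₁), with C_V = 3R/2 = 12.47 J mol⁻¹ K⁻¹ for a monoatomic ideal gas.
ΔS = 1.11 × [12.47 × ln(256/234) + 8.314 × ln(83.2/27.8)] = 11.4 J/K.

ΔS = 11.4 J/K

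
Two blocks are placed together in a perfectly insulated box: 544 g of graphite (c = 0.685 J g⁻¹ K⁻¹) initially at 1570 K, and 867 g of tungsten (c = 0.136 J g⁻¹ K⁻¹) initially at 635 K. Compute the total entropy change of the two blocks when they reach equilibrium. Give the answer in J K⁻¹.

Energy balance: T_f = (m₁c₁T₁ + m₂c₂T₂)/(m₁c₁ + m₂c₂) = 1345.3 K.
ΔS₁ = m₁c₁ ln(T_f/T₁) = 372.64 × ln(1345.3/1570) = -57.57 J/K.
ΔS₂ = m₂c₂ ln(T_f/T₂) = 117.912 × ln(1345.3/635) = 88.52 J/K.
ΔS_total = -57.57 + 88.52 = 30.9 J/K.

ΔS_total = 30.9 J/K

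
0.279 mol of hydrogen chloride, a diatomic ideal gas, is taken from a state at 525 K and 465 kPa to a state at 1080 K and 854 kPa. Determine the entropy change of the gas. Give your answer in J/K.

ΔS = 4.45 J/K

ΔS = nC_p ln(T₂/T₁) − nR ln(P₂/P₁), with C_p = 7R/2 = 29.1 J mol⁻¹ K⁻¹ for a diatomic ideal gas.
ΔS = 0.279 × [29.1 × ln(1080/525) − 8.314 × ln(854/465)] = 4.45 J/K.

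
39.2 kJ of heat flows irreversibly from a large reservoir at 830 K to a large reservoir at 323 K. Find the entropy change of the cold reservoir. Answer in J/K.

ΔS_cold = 121 J/K

The cold reservoir gains heat Q, so ΔS_cold = +Q/T_C = 39200/323 = 121 J/K.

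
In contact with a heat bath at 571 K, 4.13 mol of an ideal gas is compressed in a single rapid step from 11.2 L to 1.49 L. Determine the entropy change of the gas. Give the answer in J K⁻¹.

ΔS_gas = -69.3 J/K

Entropy is a state function, so ΔS_gas depends only on the end states.
For an isothermal ideal gas ΔS_gas = nR ln(V₂/V₁) = 4.13 × 8.314 × ln(1.49/11.2) = -69.3 J/K.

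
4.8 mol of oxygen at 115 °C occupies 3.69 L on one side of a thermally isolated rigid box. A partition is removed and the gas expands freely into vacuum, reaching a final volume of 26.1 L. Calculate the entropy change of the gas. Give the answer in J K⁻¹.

ΔS_gas = 78.1 J/K

No heat is exchanged and no work is done, so the ideal-gas temperature stays constant.
Entropy is a state function; using a reversible isothermal path, ΔS_gas = nR ln(V₂/V₁) = 4.8 × 8.314 × ln(26.1/3.69) = 78.1 J/K.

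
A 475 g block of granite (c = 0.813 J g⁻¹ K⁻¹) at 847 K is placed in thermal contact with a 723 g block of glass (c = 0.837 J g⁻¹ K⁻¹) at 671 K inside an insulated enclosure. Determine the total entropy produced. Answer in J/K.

Energy balance: T_f = (m₁c₁T₁ + m₂c₂T₂)/(m₁c₁ + m₂c₂) = 739.56 K.
ΔS₁ = m₁c₁ ln(T_f/T₁) = 386.175 × ln(739.56/847) = -52.38 J/K.
ΔS₂ = m₂c₂ ln(T_f/T₂) = 605.151 × ln(739.56/671) = 58.87 J/K.
ΔS_total = -52.38 + 58.87 = 6.49 J/K.

ΔS_total = 6.49 J/K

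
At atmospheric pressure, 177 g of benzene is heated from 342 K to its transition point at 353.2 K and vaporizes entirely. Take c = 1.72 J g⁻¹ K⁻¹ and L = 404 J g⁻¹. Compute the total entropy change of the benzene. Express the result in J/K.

Warming step: ΔS₁ = m c ln(T_tr/T_i) = 177 × 1.72 × ln(353.2/342) = 9.81 J/K.
Phase change: ΔS₂ = +mL/T_tr = 177 × 404 / 353.2 = 202.5 J/K.
ΔS_total = (9.81) + (202.5) = 212 J/K.

ΔS = 212 J/K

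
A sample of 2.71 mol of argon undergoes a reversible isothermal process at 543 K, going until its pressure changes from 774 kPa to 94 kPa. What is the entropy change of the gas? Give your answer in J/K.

ΔS_gas = 47.5 J/K

For an isothermal ideal gas ΔS_gas = nR ln(P₁/P₂) = 2.71 × 8.314 × ln(774/94) = 47.5 J/K.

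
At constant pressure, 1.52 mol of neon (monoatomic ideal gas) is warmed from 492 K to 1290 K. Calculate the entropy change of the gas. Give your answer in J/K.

ΔS = 30.5 J/K

At constant pressure, ΔS = nC_p ln(T₂/T₁) with C_p = 5R/2 = 20.79 J mol⁻¹ K⁻¹.
ΔS = 1.52 × 20.79 × ln(1290/492) = 30.5 J/K.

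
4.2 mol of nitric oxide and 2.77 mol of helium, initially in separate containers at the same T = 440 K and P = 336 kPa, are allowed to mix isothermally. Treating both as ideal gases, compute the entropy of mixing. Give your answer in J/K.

Mole fractions: x_A = 4.2/6.97 = 0.603, x_B = 0.397.
ΔS_mix = −R(n_A ln x_A + n_B ln x_B) = −8.314 × (4.2 ln 0.603 + 2.77 ln 0.397) = 38.9 J/K.

ΔS_mix = 38.9 J/K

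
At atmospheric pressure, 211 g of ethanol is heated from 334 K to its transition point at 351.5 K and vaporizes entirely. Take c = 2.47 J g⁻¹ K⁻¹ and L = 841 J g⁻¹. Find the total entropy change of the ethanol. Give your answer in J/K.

Warming step: ΔS₁ = m c ln(T_tr/T_i) = 211 × 2.47 × ln(351.5/334) = 26.62 J/K.
Phase change: ΔS₂ = +mL/T_tr = 211 × 841 / 351.5 = 504.8 J/K.
ΔS_total = (26.62) + (504.8) = 531 J/K.

ΔS = 531 J/K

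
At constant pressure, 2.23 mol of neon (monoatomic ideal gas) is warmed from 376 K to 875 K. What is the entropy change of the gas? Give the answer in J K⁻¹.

ΔS = 39.1 J/K

At constant pressure, ΔS = nC_p ln(T₂/T₁) with C_p = 5R/2 = 20.79 J mol⁻¹ K⁻¹.
ΔS = 2.23 × 20.79 × ln(875/376) = 39.1 J/K.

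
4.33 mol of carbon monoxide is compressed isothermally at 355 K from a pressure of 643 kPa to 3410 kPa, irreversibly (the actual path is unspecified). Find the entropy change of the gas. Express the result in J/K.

ΔS_gas = -60.1 J/K

Entropy is a state function, so ΔS_gas depends only on the end states.
For an isothermal ideal gas ΔS_gas = nR ln(P₁/P₂) = 4.33 × 8.314 × ln(643/3410) = -60.1 J/K.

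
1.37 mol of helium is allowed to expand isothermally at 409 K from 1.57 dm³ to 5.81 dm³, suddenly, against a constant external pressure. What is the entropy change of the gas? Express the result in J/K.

ΔS_gas = 14.9 J/K

Entropy is a state function, so ΔS_gas depends only on the end states.
For an isothermal ideal gas ΔS_gas = nR ln(V₂/V₁) = 1.37 × 8.314 × ln(5.81/1.57) = 14.9 J/K.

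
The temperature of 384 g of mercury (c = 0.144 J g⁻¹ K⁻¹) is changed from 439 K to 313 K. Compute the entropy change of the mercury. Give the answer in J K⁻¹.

ΔS = ∫dQ_rev/T = m c ln(T₂/T₁) = 384 × 0.144 × ln(313/439) = -18.7 J/K.

ΔS = -18.7 J/K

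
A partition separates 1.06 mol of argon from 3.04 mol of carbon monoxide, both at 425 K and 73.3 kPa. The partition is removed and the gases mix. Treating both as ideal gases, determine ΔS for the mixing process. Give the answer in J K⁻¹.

ΔS_mix = 19.5 J/K

Mole fractions: x_A = 1.06/4.1 = 0.259, x_B = 0.741.
ΔS_mix = −R(n_A ln x_A + n_B ln x_B) = −8.314 × (1.06 ln 0.259 + 3.04 ln 0.741) = 19.5 J/K.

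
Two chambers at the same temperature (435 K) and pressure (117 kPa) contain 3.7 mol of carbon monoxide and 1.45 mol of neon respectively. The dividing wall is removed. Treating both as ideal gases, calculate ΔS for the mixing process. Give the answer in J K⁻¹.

Mole fractions: x_A = 3.7/5.15 = 0.718, x_B = 0.282.
ΔS_mix = −R(n_A ln x_A + n_B ln x_B) = −8.314 × (3.7 ln 0.718 + 1.45 ln 0.282) = 25.5 J/K.

ΔS_mix = 25.5 J/K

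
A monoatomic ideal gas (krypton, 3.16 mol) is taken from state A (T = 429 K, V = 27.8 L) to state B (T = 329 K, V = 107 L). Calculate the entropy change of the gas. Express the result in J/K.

Entropy is a state function: ΔS = nC_V ln(T₂/T₁) + nR ln(V₂/V₁), with C_V = 3R/2 = 12.47 J mol⁻¹ K⁻¹ for a monoatomic ideal gas.
ΔS = 3.16 × [12.47 × ln(329/429) + 8.314 × ln(107/27.8)] = 25 J/K.

ΔS = 25 J/K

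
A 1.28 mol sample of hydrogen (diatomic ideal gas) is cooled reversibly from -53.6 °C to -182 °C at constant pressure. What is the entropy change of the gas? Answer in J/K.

ΔS = -32.7 J/K

In kelvin: T₁ = 219.55 K, T₂ = 91.15 K. At constant pressure, ΔS = nC_p ln(T₂/T₁) with C_p = 7R/2 = 29.1 J mol⁻¹ K⁻¹.
ΔS = 1.28 × 29.1 × ln(91.15/219.55) = -32.7 J/K.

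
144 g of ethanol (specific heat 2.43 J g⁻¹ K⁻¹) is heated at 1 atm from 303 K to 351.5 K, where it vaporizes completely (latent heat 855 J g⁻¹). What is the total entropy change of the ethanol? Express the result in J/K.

Warming step: ΔS₁ = m c ln(T_tr/T_i) = 144 × 2.43 × ln(351.5/303) = 51.96 J/K.
Phase change: ΔS₂ = +mL/T_tr = 144 × 855 / 351.5 = 350.3 J/K.
ΔS_total = (51.96) + (350.3) = 402 J/K.

ΔS = 402 J/K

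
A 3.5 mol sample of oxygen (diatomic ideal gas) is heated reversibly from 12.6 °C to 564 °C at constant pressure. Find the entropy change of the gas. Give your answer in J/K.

ΔS = 109 J/K

In kelvin: T₁ = 285.75 K, T₂ = 837.15 K. At constant pressure, ΔS = nC_p ln(T₂/T₁) with C_p = 7R/2 = 29.1 J mol⁻¹ K⁻¹.
ΔS = 3.5 × 29.1 × ln(837.15/285.75) = 109 J/K.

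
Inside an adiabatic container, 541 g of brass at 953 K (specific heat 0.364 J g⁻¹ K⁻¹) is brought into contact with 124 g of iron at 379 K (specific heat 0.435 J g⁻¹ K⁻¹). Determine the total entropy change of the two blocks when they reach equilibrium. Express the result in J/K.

ΔS_total = 14.9 J/K

Energy balance: T_f = (m₁c₁T₁ + m₂c₂T₂)/(m₁c₁ + m₂c₂) = 829.58 K.
ΔS₁ = m₁c₁ ln(T_f/T₁) = 196.924 × ln(829.58/953) = -27.31 J/K.
ΔS₂ = m₂c₂ ln(T_f/T₂) = 53.94 × ln(829.58/379) = 42.26 J/K.
ΔS_total = -27.31 + 42.26 = 14.9 J/K.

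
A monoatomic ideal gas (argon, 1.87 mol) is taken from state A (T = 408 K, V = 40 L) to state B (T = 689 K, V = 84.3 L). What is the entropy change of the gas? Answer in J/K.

Entropy is a state function: ΔS = nC_V ln(T₂/T₁) + nR ln(V₂/V₁), with C_V = 3R/2 = 12.47 J mol⁻¹ K⁻¹ for a monoatomic ideal gas.
ΔS = 1.87 × [12.47 × ln(689/408) + 8.314 × ln(84.3/40)] = 23.8 J/K.

ΔS = 23.8 J/K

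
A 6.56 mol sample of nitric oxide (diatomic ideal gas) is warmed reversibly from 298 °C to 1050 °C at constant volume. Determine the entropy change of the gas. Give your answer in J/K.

ΔS = 115 J/K

In kelvin: T₁ = 571.15 K, T₂ = 1323.15 K. At constant volume, ΔS = nC_V ln(T₂/T₁) with C_V = 5R/2 = 20.79 J mol⁻¹ K⁻¹.
ΔS = 6.56 × 20.79 × ln(1323.15/571.15) = 115 J/K.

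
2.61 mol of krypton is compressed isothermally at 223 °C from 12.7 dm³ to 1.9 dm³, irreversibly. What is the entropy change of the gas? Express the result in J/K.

ΔS_gas = -41.2 J/K

Entropy is a state function, so ΔS_gas depends only on the end states.
For an isothermal ideal gas ΔS_gas = nR ln(V₂/V₁) = 2.61 × 8.314 × ln(1.9/12.7) = -41.2 J/K.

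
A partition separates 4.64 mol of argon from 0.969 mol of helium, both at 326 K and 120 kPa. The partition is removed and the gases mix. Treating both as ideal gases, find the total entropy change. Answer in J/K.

ΔS_mix = 21.5 J/K

Mole fractions: x_A = 4.64/5.61 = 0.827, x_B = 0.173.
ΔS_mix = −R(n_A ln x_A + n_B ln x_B) = −8.314 × (4.64 ln 0.827 + 0.969 ln 0.173) = 21.5 J/K.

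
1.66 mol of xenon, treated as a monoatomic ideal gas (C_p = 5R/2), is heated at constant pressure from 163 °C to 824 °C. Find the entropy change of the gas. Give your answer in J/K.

In kelvin: T₁ = 436.15 K, T₂ = 1097.15 K. At constant pressure, ΔS = nC_p ln(T₂/T₁) with C_p = 5R/2 = 20.79 J mol⁻¹ K⁻¹.
ΔS = 1.66 × 20.79 × ln(1097.15/436.15) = 31.8 J/K.

ΔS = 31.8 J/K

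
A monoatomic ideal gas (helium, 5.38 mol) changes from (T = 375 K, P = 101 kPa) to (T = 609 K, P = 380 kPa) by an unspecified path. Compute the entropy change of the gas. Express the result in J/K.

ΔS = nC_p ln(T₂/T₁) − nR ln(P₂/P₁), with C_p = 5R/2 = 20.79 J mol⁻¹ K⁻¹ for a monoatomic ideal gas.
ΔS = 5.38 × [20.79 × ln(609/375) − 8.314 × ln(380/101)] = -5.05 J/K.

ΔS = -5.05 J/K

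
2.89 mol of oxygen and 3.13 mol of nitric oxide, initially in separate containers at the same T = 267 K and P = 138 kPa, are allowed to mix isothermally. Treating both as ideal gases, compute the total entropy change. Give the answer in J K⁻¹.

Mole fractions: x_A = 2.89/6.02 = 0.48, x_B = 0.52.
ΔS_mix = −R(n_A ln x_A + n_B ln x_B) = −8.314 × (2.89 ln 0.48 + 3.13 ln 0.52) = 34.7 J/K.

ΔS_mix = 34.7 J/K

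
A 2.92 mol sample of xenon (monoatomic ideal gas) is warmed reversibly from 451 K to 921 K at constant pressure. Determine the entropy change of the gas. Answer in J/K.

At constant pressure, ΔS = nC_p ln(T₂/T₁) with C_p = 5R/2 = 20.79 J mol⁻¹ K⁻¹.
ΔS = 2.92 × 20.79 × ln(921/451) = 43.3 J/K.

ΔS = 43.3 J/K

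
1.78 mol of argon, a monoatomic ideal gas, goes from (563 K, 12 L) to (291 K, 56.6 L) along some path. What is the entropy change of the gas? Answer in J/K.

ΔS = 8.3 J/K

Entropy is a state function: ΔS = nC_V ln(T₂/T₁) + nR ln(V₂/V₁), with C_V = 3R/2 = 12.47 J mol⁻¹ K⁻¹ for a monoatomic ideal gas.
ΔS = 1.78 × [12.47 × ln(291/563) + 8.314 × ln(56.6/12)] = 8.3 J/K.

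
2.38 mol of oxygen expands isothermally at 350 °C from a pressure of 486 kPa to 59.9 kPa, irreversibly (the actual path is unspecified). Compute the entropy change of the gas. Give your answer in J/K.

Entropy is a state function, so ΔS_gas depends only on the end states.
For an isothermal ideal gas ΔS_gas = nR ln(P₁/P₂) = 2.38 × 8.314 × ln(486/59.9) = 41.4 J/K.

ΔS_gas = 41.4 J/K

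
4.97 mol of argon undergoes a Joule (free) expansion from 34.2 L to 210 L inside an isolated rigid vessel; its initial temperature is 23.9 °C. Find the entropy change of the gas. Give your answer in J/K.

ΔS_gas = 75 J/K

For an ideal gas in free expansion Q = 0 and W = 0, so T is unchanged.
Entropy is a state function; using a reversible isothermal path, ΔS_gas = nR ln(V₂/V₁) = 4.97 × 8.314 × ln(210/34.2) = 75 J/K.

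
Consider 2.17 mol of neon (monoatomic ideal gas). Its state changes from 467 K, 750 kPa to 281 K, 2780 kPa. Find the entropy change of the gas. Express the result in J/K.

ΔS = -46.5 J/K

ΔS = nC_p ln(T₂/T₁) − nR ln(P₂/P₁), with C_p = 5R/2 = 20.79 J mol⁻¹ K⁻¹ for a monoatomic ideal gas.
ΔS = 2.17 × [20.79 × ln(281/467) − 8.314 × ln(2780/750)] = -46.5 J/K.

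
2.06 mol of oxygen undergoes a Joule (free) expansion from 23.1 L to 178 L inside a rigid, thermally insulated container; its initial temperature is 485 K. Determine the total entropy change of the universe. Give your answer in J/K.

For an ideal gas in free expansion Q = 0 and W = 0, so T is unchanged.
Entropy is a state function; using a reversible isothermal path, ΔS_gas = nR ln(V₂/V₁) = 2.06 × 8.314 × ln(178/23.1) = 35 J/K.
The insulated surroundings exchange no heat, so ΔS_surr = 0 and ΔS_universe = ΔS_gas.

ΔS_universe = 35 J/K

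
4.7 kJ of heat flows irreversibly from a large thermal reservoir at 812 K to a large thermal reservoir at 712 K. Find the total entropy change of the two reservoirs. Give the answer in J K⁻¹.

ΔS_hot = −Q/T_H = −4700/812 = -5.788 J/K and ΔS_cold = +Q/T_C = 4700/712 = 6.601 J/K.
ΔS_total = -5.788 + 6.601 = 0.813 J/K, positive as the second law requires.

ΔS_total = 0.813 J/K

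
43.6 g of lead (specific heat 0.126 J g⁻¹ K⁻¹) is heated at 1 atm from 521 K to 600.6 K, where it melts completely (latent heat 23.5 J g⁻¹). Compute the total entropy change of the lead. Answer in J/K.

Warming step: ΔS₁ = m c ln(T_tr/T_i) = 43.6 × 0.126 × ln(600.6/521) = 0.7811 J/K.
Phase change: ΔS₂ = +mL/T_tr = 43.6 × 23.5 / 600.6 = 1.706 J/K.
ΔS_total = (0.7811) + (1.706) = 2.49 J/K.

ΔS = 2.49 J/K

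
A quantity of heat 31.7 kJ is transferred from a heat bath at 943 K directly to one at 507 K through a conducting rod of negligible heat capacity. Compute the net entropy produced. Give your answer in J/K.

ΔS_total = 28.9 J/K

ΔS_hot = −Q/T_H = −31700/943 = -33.62 J/K and ΔS_cold = +Q/T_C = 31700/507 = 62.52 J/K.
ΔS_total = -33.62 + 62.52 = 28.9 J/K, positive as the second law requires.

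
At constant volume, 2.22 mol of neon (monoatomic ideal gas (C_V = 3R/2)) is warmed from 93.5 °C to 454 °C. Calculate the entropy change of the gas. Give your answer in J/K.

ΔS = 19 J/K

In kelvin: T₁ = 366.65 K, T₂ = 727.15 K. At constant volume, ΔS = nC_V ln(T₂/T₁) with C_V = 3R/2 = 12.47 J mol⁻¹ K⁻¹.
ΔS = 2.22 × 12.47 × ln(727.15/366.65) = 19 J/K.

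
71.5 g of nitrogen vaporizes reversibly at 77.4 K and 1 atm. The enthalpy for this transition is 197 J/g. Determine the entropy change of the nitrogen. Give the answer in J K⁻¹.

Heat absorbed by the substance: Q = mL = 71.5 × 197 = 14085.5 J.
At constant T, ΔS = Q_rev/T = 14085.5 / 77.4 = 182 J/K.

ΔS = 182 J/K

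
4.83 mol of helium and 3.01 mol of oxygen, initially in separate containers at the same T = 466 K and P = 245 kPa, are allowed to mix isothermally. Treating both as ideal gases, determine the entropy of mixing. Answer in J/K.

ΔS_mix = 43.4 J/K

Mole fractions: x_A = 4.83/7.84 = 0.616, x_B = 0.384.
ΔS_mix = −R(n_A ln x_A + n_B ln x_B) = −8.314 × (4.83 ln 0.616 + 3.01 ln 0.384) = 43.4 J/K.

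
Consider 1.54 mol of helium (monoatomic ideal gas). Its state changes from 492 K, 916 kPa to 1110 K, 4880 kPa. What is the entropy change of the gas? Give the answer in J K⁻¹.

ΔS = 4.62 J/K

ΔS = nC_p ln(T₂/T₁) − nR ln(P₂/P₁), with C_p = 5R/2 = 20.79 J mol⁻¹ K⁻¹ for a monoatomic ideal gas.
ΔS = 1.54 × [20.79 × ln(1110/492) − 8.314 × ln(4880/916)] = 4.62 J/K.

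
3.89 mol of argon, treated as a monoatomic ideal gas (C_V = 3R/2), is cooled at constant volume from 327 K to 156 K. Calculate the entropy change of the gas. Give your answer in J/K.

ΔS = -35.9 J/K

At constant volume, ΔS = nC_V ln(T₂/T₁) with C_V = 3R/2 = 12.47 J mol⁻¹ K⁻¹.
ΔS = 3.89 × 12.47 × ln(156/327) = -35.9 J/K.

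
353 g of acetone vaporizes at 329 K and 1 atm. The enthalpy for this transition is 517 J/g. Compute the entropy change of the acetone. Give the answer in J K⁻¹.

ΔS = 555 J/K

Heat absorbed by the substance: Q = mL = 353 × 517 = 182501 J.
At constant T, ΔS = Q_rev/T = 182501 / 329 = 555 J/K.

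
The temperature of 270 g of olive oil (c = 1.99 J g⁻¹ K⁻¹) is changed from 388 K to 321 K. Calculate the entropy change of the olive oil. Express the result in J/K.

ΔS = ∫dQ_rev/T = m c ln(T₂/T₁) = 270 × 1.99 × ln(321/388) = -102 J/K.

ΔS = -102 J/K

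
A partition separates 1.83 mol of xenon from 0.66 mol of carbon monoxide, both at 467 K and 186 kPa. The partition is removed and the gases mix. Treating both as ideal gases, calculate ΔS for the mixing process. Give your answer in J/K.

ΔS_mix = 12 J/K

Mole fractions: x_A = 1.83/2.49 = 0.735, x_B = 0.265.
ΔS_mix = −R(n_A ln x_A + n_B ln x_B) = −8.314 × (1.83 ln 0.735 + 0.66 ln 0.265) = 12 J/K.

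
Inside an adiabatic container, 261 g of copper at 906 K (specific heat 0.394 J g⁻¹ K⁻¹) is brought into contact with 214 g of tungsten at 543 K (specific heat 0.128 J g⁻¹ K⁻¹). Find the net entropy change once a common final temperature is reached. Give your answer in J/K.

ΔS_total = 2.56 J/K

Energy balance: T_f = (m₁c₁T₁ + m₂c₂T₂)/(m₁c₁ + m₂c₂) = 829.65 K.
ΔS₁ = m₁c₁ ln(T_f/T₁) = 102.834 × ln(829.65/906) = -9.054 J/K.
ΔS₂ = m₂c₂ ln(T_f/T₂) = 27.392 × ln(829.65/543) = 11.61 J/K.
ΔS_total = -9.054 + 11.61 = 2.56 J/K.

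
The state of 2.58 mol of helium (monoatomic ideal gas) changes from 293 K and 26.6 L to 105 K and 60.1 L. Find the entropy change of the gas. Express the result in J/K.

ΔS = -15.5 J/K

Entropy is a state function: ΔS = nC_V ln(T₂/T₁) + nR ln(V₂/V₁), with C_V = 3R/2 = 12.47 J mol⁻¹ K⁻¹ for a monoatomic ideal gas.
ΔS = 2.58 × [12.47 × ln(105/293) + 8.314 × ln(60.1/26.6)] = -15.5 J/K.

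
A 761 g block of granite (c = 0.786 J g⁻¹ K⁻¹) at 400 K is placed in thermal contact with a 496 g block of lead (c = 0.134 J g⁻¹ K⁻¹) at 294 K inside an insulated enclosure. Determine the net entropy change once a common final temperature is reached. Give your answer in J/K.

ΔS_total = 2.61 J/K

Energy balance: T_f = (m₁c₁T₁ + m₂c₂T₂)/(m₁c₁ + m₂c₂) = 389.4 K.
ΔS₁ = m₁c₁ ln(T_f/T₁) = 598.146 × ln(389.4/400) = -16.07 J/K.
ΔS₂ = m₂c₂ ln(T_f/T₂) = 66.464 × ln(389.4/294) = 18.68 J/K.
ΔS_total = -16.07 + 18.68 = 2.61 J/K.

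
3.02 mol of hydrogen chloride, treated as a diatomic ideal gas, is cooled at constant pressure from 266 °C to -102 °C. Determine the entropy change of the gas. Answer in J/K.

ΔS = -101 J/K

In kelvin: T₁ = 539.15 K, T₂ = 171.15 K. At constant pressure, ΔS = nC_p ln(T₂/T₁) with C_p = 7R/2 = 29.1 J mol⁻¹ K⁻¹.
ΔS = 3.02 × 29.1 × ln(171.15/539.15) = -101 J/K.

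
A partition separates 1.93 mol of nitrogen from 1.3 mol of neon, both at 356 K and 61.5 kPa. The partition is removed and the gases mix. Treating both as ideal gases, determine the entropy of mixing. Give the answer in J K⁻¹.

ΔS_mix = 18.1 J/K

Mole fractions: x_A = 1.93/3.23 = 0.598, x_B = 0.402.
ΔS_mix = −R(n_A ln x_A + n_B ln x_B) = −8.314 × (1.93 ln 0.598 + 1.3 ln 0.402) = 18.1 J/K.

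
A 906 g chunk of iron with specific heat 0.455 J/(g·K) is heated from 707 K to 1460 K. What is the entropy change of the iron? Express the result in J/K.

ΔS = 299 J/K

ΔS = ∫dQ_rev/T = m c ln(T₂/T₁) = 906 × 0.455 × ln(1460/707) = 299 J/K.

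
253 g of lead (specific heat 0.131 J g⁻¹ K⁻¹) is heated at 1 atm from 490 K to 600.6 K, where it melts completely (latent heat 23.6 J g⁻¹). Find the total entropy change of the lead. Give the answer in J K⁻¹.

Warming step: ΔS₁ = m c ln(T_tr/T_i) = 253 × 0.131 × ln(600.6/490) = 6.745 J/K.
Phase change: ΔS₂ = +mL/T_tr = 253 × 23.6 / 600.6 = 9.941 J/K.
ΔS_total = (6.745) + (9.941) = 16.7 J/K.

ΔS = 16.7 J/K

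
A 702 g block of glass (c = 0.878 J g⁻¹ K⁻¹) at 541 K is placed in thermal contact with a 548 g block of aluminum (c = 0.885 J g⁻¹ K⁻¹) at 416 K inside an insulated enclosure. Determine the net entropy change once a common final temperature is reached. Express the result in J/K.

Energy balance: T_f = (m₁c₁T₁ + m₂c₂T₂)/(m₁c₁ + m₂c₂) = 485.96 K.
ΔS₁ = m₁c₁ ln(T_f/T₁) = 616.356 × ln(485.96/541) = -66.14 J/K.
ΔS₂ = m₂c₂ ln(T_f/T₂) = 484.98 × ln(485.96/416) = 75.38 J/K.
ΔS_total = -66.14 + 75.38 = 9.24 J/K.

ΔS_total = 9.24 J/K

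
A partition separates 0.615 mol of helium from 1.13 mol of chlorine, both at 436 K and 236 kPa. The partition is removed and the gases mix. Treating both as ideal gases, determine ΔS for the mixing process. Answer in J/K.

ΔS_mix = 9.41 J/K

Mole fractions: x_A = 0.615/1.74 = 0.352, x_B = 0.648.
ΔS_mix = −R(n_A ln x_A + n_B ln x_B) = −8.314 × (0.615 ln 0.352 + 1.13 ln 0.648) = 9.41 J/K.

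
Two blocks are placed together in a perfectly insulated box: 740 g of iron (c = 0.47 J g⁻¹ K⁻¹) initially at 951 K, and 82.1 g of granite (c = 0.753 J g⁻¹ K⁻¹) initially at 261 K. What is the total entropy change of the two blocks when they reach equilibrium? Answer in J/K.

ΔS_total = 32.4 J/K

Energy balance: T_f = (m₁c₁T₁ + m₂c₂T₂)/(m₁c₁ + m₂c₂) = 846.86 K.
ΔS₁ = m₁c₁ ln(T_f/T₁) = 347.8 × ln(846.86/951) = -40.34 J/K.
ΔS₂ = m₂c₂ ln(T_f/T₂) = 61.8213 × ln(846.86/261) = 72.76 J/K.
ΔS_total = -40.34 + 72.76 = 32.4 J/K.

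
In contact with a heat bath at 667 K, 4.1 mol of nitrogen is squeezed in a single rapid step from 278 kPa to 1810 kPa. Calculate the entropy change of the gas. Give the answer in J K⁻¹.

Entropy is a state function, so ΔS_gas depends only on the end states.
For an isothermal ideal gas ΔS_gas = nR ln(P₁/P₂) = 4.1 × 8.314 × ln(278/1810) = -63.9 J/K.

ΔS_gas = -63.9 J/K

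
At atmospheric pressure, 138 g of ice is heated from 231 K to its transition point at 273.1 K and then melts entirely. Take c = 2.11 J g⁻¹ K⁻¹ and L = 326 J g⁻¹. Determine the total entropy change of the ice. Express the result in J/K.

Warming step: ΔS₁ = m c ln(T_tr/T_i) = 138 × 2.11 × ln(273.1/231) = 48.75 J/K.
Phase change: ΔS₂ = +mL/T_tr = 138 × 326 / 273.1 = 164.7 J/K.
ΔS_total = (48.75) + (164.7) = 213 J/K.

ΔS = 213 J/K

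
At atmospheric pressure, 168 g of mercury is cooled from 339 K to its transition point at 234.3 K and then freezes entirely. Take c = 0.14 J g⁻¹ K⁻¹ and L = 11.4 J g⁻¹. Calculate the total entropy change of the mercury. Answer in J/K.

ΔS = -16.9 J/K

Cooling step: ΔS₁ = m c ln(T_tr/T_i) = 168 × 0.14 × ln(234.3/339) = -8.688 J/K.
Phase change: ΔS₂ = −mL/T_tr = −168 × 11.4 / 234.3 = -8.174 J/K.
ΔS_total = (-8.688) + (-8.174) = -16.9 J/K.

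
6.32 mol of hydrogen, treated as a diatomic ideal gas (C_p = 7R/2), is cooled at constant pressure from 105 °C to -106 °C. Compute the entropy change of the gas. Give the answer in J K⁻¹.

ΔS = -150 J/K

In kelvin: T₁ = 378.15 K, T₂ = 167.15 K. At constant pressure, ΔS = nC_p ln(T₂/T₁) with C_p = 7R/2 = 29.1 J mol⁻¹ K⁻¹.
ΔS = 6.32 × 29.1 × ln(167.15/378.15) = -150 J/K.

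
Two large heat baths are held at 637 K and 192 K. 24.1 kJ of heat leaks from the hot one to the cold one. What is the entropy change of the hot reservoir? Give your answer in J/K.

ΔS_hot = -37.8 J/K

The hot reservoir loses heat Q, so ΔS_hot = −Q/T_H = −24100/637 = -37.8 J/K.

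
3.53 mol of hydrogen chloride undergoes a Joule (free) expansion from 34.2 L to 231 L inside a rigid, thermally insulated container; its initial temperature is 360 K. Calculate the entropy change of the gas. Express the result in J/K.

For an ideal gas in free expansion Q = 0 and W = 0, so T is unchanged.
Entropy is a state function; using a reversible isothermal path, ΔS_gas = nR ln(V₂/V₁) = 3.53 × 8.314 × ln(231/34.2) = 56.1 J/K.

ΔS_gas = 56.1 J/K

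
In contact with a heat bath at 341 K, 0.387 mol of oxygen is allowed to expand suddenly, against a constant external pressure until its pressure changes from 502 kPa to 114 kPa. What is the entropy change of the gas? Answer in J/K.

Entropy is a state function, so ΔS_gas depends only on the end states.
For an isothermal ideal gas ΔS_gas = nR ln(P₁/P₂) = 0.387 × 8.314 × ln(502/114) = 4.77 J/K.

ΔS_gas = 4.77 J/K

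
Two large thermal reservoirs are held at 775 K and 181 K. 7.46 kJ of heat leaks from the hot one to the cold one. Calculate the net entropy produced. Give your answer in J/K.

ΔS_hot = −Q/T_H = −7460/775 = -9.626 J/K and ΔS_cold = +Q/T_C = 7460/181 = 41.22 J/K.
ΔS_total = -9.626 + 41.22 = 31.6 J/K, positive as the second law requires.

ΔS_total = 31.6 J/K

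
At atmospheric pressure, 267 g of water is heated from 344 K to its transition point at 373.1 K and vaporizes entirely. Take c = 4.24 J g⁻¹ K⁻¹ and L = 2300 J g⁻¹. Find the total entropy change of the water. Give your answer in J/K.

Warming step: ΔS₁ = m c ln(T_tr/T_i) = 267 × 4.24 × ln(373.1/344) = 91.93 J/K.
Phase change: ΔS₂ = +mL/T_tr = 267 × 2300 / 373.1 = 1646 J/K.
ΔS_total = (91.93) + (1646) = 1740 J/K.

ΔS = 1740 J/K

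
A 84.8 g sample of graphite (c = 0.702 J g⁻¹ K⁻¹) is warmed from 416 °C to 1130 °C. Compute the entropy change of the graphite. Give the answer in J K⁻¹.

ΔS = 42.3 J/K

In kelvin: T₁ = 689.15 K, T₂ = 1403.15 K. ΔS = ∫dQ_rev/T = m c ln(T₂/T₁) = 84.8 × 0.702 × ln(1403.15/689.15) = 42.3 J/K.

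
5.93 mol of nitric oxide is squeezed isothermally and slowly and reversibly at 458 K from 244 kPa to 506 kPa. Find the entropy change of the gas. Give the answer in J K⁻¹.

ΔS_gas = -36 J/K

For an isothermal ideal gas ΔS_gas = nR ln(P₁/P₂) = 5.93 × 8.314 × ln(244/506) = -36 J/K.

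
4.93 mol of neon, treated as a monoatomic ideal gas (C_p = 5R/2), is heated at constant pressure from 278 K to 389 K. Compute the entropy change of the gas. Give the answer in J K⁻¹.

ΔS = 34.4 J/K

At constant pressure, ΔS = nC_p ln(T₂/T₁) with C_p = 5R/2 = 20.79 J mol⁻¹ K⁻¹.
ΔS = 4.93 × 20.79 × ln(389/278) = 34.4 J/K.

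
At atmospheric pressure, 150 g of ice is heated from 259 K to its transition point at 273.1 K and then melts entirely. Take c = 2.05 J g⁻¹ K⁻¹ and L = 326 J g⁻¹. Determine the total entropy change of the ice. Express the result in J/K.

ΔS = 195 J/K

Warming step: ΔS₁ = m c ln(T_tr/T_i) = 150 × 2.05 × ln(273.1/259) = 16.3 J/K.
Phase change: ΔS₂ = +mL/T_tr = 150 × 326 / 273.1 = 179.1 J/K.
ΔS_total = (16.3) + (179.1) = 195 J/K.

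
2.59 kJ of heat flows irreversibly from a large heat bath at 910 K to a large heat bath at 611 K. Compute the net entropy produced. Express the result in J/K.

ΔS_total = 1.39 J/K

ΔS_hot = −Q/T_H = −2590/910 = -2.846 J/K and ΔS_cold = +Q/T_C = 2590/611 = 4.239 J/K.
ΔS_total = -2.846 + 4.239 = 1.39 J/K, positive as the second law requires.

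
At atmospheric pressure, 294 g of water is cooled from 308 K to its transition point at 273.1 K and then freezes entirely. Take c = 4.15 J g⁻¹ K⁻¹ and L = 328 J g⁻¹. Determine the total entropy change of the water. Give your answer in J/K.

ΔS = -500 J/K

Cooling step: ΔS₁ = m c ln(T_tr/T_i) = 294 × 4.15 × ln(273.1/308) = -146.7 J/K.
Phase change: ΔS₂ = −mL/T_tr = −294 × 328 / 273.1 = -353.1 J/K.
ΔS_total = (-146.7) + (-353.1) = -500 J/K.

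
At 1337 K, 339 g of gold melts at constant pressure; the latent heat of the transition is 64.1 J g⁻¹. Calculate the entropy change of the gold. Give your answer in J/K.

ΔS = 16.3 J/K

Heat absorbed by the substance: Q = mL = 339 × 64.1 = 21729.9 J.
At constant T, ΔS = Q_rev/T = 21729.9 / 1337 = 16.3 J/K.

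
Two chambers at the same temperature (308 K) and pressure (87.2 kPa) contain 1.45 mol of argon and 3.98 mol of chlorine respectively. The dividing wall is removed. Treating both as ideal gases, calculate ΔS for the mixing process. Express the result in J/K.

Mole fractions: x_A = 1.45/5.43 = 0.267, x_B = 0.733.
ΔS_mix = −R(n_A ln x_A + n_B ln x_B) = −8.314 × (1.45 ln 0.267 + 3.98 ln 0.733) = 26.2 J/K.

ΔS_mix = 26.2 J/K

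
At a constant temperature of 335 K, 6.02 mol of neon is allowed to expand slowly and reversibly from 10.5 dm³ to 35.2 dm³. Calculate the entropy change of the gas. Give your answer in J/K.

For an isothermal ideal gas ΔS_gas = nR ln(V₂/V₁) = 6.02 × 8.314 × ln(35.2/10.5) = 60.5 J/K.

ΔS_gas = 60.5 J/K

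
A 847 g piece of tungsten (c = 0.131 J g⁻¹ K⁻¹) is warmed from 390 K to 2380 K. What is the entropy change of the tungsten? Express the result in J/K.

ΔS = ∫dQ_rev/T = m c ln(T₂/T₁) = 847 × 0.131 × ln(2380/390) = 201 J/K.

ΔS = 201 J/K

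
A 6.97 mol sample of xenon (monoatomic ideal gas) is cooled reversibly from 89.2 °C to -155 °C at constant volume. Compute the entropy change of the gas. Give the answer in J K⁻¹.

ΔS = -97.4 J/K

In kelvin: T₁ = 362.35 K, T₂ = 118.15 K. At constant volume, ΔS = nC_V ln(T₂/T₁) with C_V = 3R/2 = 12.47 J mol⁻¹ K⁻¹.
ΔS = 6.97 × 12.47 × ln(118.15/362.35) = -97.4 J/K.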